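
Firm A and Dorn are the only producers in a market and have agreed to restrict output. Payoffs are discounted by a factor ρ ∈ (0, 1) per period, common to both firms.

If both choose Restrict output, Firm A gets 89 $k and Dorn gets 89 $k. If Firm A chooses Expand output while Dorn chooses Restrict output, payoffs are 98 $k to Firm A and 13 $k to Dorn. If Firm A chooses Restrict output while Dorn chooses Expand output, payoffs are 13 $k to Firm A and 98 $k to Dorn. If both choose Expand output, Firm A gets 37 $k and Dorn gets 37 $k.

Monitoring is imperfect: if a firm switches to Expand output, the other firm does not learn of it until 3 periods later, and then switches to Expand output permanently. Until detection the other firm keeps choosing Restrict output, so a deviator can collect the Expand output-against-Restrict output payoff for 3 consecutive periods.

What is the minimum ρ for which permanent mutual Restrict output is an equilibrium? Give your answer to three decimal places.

0.528

Deviating for the 3 undetected periods gains 98−89 = 9 per period over cooperation, then loses 89−37 = 52 per period forever once punishment starts.
Gain: 9(1 + ρ + … + ρ^2); loss: 52·ρ^3/(1−ρ).
No profitable deviation ⇔ 9(1−ρ^3) ≤ 52·ρ^3, i.e. ρ^3 ≥ 9/(9+52) = 9/61.
Hence ρ ≥ (9/61)^(1/3) ≈ 0.528.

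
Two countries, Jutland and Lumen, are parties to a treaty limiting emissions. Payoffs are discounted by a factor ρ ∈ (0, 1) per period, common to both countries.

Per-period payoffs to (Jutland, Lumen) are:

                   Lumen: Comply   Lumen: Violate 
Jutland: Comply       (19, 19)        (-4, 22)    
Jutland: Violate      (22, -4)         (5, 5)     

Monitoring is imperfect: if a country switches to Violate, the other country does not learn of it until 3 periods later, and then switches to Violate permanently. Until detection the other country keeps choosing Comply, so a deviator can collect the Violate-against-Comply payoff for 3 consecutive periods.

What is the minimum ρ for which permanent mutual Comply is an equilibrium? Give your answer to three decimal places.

0.561

A deviator earns 22 for 3 periods, then 5 forever; cooperating earns 19 forever. Multiplying the IC by (1−ρ):
19 ≥ 22(1−ρ^3) + 5ρ^3, so 17·ρ^3 ≥ 3 and ρ^3 ≥ 3/17.
ρ ≥ (3/17)^(1/3) ≈ 0.561.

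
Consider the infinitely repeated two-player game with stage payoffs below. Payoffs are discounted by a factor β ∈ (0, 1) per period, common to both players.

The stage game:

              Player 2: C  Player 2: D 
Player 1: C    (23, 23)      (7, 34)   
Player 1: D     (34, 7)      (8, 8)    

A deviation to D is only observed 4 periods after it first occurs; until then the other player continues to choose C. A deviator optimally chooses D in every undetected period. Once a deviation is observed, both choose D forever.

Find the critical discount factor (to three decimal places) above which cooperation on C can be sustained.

Deviating for the 4 undetected periods gains 34−23 = 11 per period over cooperation, then loses 23−8 = 15 per period forever once punishment starts.
Gain: 11(1 + β + … + β^3); loss: 15·β^4/(1−β).
No profitable deviation ⇔ 11(1−β^4) ≤ 15·β^4, i.e. β^4 ≥ 11/(11+15) = 11/26.
Hence β ≥ (11/26)^(1/4) ≈ 0.807.

0.807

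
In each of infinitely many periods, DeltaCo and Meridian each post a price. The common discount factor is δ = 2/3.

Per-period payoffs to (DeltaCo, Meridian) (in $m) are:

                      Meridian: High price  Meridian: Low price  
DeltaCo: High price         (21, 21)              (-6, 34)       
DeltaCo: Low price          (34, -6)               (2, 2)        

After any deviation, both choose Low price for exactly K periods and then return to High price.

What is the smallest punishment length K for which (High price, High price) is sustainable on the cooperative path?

2

IC: δ(1−δ^K)/(1−δ) ≥ (34−21)/(21−2) = 13/19.
With δ = 2/3: need 1 − δ^K ≥ 13/19·(1−2/3)/(2/3), i.e. δ^K ≤ 0.6579.
Since (2/3)^1 = 0.6667 and (2/3)^2 = 0.4444, the smallest such K is 2.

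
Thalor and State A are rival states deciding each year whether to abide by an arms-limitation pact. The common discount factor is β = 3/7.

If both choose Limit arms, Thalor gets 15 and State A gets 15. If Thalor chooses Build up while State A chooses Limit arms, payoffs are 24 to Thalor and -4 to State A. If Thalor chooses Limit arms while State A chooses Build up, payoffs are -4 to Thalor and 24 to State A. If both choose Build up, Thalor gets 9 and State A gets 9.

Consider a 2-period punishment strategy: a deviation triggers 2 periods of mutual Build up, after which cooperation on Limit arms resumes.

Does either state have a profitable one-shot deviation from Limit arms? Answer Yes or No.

Yes

IC: β+…+β^2 ≥ (24−15)/(15−9) = 3/2.
At β = 3/7: partial sum = 0.6122 < 1.5000. Cooperation not sustainable.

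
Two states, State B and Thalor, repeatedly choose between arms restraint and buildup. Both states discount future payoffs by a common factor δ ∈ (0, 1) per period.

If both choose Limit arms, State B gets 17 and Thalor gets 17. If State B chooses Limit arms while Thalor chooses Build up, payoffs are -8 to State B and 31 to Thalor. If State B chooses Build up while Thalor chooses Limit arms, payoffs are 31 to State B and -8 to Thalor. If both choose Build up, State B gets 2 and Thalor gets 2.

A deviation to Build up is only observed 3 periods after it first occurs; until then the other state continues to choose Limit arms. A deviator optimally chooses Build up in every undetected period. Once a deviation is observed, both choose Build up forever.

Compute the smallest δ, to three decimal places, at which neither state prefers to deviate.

0.784

A deviator earns 31 for 3 periods, then 2 forever; cooperating earns 17 forever. Multiplying the IC by (1−δ):
17 ≥ 31(1−δ^3) + 2δ^3, so 29·δ^3 ≥ 14 and δ^3 ≥ 14/29.
δ ≥ (14/29)^(1/3) ≈ 0.784.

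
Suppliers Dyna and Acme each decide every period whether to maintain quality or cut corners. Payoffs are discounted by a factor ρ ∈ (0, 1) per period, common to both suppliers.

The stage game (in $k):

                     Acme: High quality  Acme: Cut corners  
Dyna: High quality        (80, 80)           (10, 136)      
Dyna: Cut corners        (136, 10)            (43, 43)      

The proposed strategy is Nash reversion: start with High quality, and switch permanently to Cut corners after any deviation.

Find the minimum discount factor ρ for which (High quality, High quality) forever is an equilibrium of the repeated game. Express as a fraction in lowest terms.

56/93

One-period gain from deviating is 136 − 80 = 56. The loss is 80 − 43 = 37 in every subsequent period, with present value 37·ρ/(1−ρ).
Deviation is unprofitable when 37·ρ/(1−ρ) ≥ 56, i.e. ρ/(1−ρ) ≥ 56/37.
Equivalently ρ ≥ 56/(56+37) = 56/93.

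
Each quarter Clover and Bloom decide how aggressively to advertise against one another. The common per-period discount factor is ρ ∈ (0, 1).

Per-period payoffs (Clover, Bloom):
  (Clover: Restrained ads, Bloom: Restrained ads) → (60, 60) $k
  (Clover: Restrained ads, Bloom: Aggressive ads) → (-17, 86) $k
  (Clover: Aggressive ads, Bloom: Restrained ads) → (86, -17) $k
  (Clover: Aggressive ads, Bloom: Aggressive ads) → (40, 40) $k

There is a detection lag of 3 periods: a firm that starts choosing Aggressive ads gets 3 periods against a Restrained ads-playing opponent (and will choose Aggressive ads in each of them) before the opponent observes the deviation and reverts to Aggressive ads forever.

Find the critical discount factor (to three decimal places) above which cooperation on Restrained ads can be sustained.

0.827

A deviator earns 86 for 3 periods, then 40 forever; cooperating earns 60 forever. Multiplying the IC by (1−ρ):
60 ≥ 86(1−ρ^3) + 40ρ^3, so 46·ρ^3 ≥ 26 and ρ^3 ≥ 13/23.
ρ ≥ (13/23)^(1/3) ≈ 0.827.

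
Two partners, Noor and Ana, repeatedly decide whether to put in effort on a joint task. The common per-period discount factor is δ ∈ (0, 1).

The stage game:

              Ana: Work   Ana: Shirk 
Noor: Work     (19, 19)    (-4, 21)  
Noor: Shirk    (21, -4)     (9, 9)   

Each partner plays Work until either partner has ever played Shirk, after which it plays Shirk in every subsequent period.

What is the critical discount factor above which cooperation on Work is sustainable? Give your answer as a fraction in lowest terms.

Cooperation forever yields 19 each period: 19/(1−δ).
Deviating yields 21 once, then 9 forever: 21 + 9δ/(1−δ).
No profitable deviation requires 19/(1−δ) ≥ 21 + 9δ/(1−δ).
Multiplying by (1−δ): 19 ≥ 21(1−δ) + 9δ = 21 − 12δ.
So 12δ ≥ 2, i.e. δ ≥ 2/12 = 1/6.

1/6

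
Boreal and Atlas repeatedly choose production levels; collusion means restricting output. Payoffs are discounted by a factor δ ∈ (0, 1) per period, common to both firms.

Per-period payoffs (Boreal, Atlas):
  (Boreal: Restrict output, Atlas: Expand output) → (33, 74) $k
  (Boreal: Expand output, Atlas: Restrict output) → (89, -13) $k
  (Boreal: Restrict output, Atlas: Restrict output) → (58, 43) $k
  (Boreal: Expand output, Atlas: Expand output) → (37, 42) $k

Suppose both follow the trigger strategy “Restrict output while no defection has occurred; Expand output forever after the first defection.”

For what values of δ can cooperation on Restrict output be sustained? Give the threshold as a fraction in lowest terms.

Boreal: cooperation gives 58 each period; deviation gives 89 once then 37 forever.
  58/(1−δ) ≥ 89 + 37δ/(1−δ) ⇒ δ ≥ 31/52.
Atlas: cooperation gives 43 each period; deviation gives 74 once then 42 forever.
  δ ≥ 31/32.
Both must hold, so the binding constraint is Atlas's: δ ≥ 31/32.

31/32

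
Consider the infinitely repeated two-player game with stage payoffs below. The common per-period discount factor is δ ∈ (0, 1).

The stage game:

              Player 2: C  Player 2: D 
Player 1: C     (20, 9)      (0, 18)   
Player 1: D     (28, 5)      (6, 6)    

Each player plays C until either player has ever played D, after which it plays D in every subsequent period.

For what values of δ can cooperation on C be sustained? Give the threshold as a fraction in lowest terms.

For Player 1: deviation gain 28−20 = 8, per-period punishment loss 20−6 = 14. IC gives δ ≥ 8/22 = 4/11.
For Player 2: gain 9, loss 3 per period, so δ ≥ 9/12 = 3/4.
The tighter constraint is Player 2's, so cooperation needs δ ≥ 3/4.

3/4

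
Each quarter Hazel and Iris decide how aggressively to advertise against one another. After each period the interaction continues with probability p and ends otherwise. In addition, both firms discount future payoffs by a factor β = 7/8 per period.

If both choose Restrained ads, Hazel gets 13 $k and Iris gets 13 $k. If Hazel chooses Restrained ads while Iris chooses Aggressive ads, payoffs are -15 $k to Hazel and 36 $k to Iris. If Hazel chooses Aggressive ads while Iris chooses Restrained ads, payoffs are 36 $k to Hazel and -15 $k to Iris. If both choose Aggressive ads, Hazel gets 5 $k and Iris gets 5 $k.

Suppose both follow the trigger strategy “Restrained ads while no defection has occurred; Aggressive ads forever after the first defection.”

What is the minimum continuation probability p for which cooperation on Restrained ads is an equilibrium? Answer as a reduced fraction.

184/217

With continuation probability p and discount β, the effective per-period discount factor is βp.
Grim-trigger IC: βp ≥ (36−13)/(36−5) = 23/31.
So p ≥ (23/31)/(7/8) = 184/217.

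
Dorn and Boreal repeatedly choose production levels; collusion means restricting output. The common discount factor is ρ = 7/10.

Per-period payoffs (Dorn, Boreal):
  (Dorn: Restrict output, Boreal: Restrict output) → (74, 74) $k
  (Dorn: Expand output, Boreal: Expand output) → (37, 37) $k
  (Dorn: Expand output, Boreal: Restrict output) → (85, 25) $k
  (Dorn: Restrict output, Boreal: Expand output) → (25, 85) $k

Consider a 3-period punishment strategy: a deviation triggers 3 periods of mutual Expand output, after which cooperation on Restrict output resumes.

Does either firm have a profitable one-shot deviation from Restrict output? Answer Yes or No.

Comparing payoff streams over the 4 periods until play realigns: cooperate → 74(1+ρ+…+ρ^3); deviate → 85 + 37(ρ+…+ρ^3).
Cooperation is sustained iff (74−37)(ρ+…+ρ^3) ≥ 85−74.
ρ+…+ρ^3 = 7/10·(1−(7/10)^3)/(1−7/10) = 1.5330, and (85−74)/(74−37) = 0.2973.
1.5330 ≥ 0.2973, so cooperation is sustainable.

No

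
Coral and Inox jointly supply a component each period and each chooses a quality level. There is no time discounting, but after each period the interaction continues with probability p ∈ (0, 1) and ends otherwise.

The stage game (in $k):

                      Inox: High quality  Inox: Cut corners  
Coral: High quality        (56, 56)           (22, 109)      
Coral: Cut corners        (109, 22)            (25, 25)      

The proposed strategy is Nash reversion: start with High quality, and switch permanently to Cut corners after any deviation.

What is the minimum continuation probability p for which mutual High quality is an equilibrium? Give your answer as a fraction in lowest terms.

Expected cooperation value is 56 + p·56 + p²·56 + … = 56/(1−p); deviation gives 109 + p·25/(1−p).
56 ≥ 109(1−p) + 25p ⇒ 84p ≥ 53 ⇒ p ≥ 53/84.

53/84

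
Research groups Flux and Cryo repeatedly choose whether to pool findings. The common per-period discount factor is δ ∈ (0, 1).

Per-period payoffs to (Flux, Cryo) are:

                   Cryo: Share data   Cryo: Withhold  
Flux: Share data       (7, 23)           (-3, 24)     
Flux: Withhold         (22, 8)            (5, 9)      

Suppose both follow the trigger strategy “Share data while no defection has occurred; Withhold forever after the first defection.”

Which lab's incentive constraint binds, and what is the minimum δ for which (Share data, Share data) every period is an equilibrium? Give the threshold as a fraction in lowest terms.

Flux; δ ≥ 15/17

Flux's threshold: (22−7)/(22−5) = 15/17.
Cryo's threshold: (24−23)/(24−9) = 1/15.
15/17 > 1/15, so Flux binds and δ* = 15/17.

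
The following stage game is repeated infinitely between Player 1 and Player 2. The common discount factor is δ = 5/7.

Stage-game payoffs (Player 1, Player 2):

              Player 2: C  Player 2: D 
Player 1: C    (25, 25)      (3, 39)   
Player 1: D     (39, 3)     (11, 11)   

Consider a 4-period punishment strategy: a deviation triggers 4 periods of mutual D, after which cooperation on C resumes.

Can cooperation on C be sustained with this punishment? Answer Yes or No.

Yes

IC: δ+…+δ^4 ≥ (39−25)/(25−11) = 1.
At δ = 5/7: partial sum = 1.8492 ≥ 1.0000. Cooperation sustainable.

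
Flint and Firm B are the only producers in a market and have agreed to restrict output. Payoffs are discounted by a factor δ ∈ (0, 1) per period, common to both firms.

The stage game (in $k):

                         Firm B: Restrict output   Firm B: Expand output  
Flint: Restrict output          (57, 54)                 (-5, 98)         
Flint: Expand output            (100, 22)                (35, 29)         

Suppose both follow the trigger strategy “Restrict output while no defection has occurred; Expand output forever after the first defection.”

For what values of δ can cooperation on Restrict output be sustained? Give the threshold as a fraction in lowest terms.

Flint's threshold: (100−57)/(100−35) = 43/65.
Firm B's threshold: (98−54)/(98−29) = 44/69.
43/65 > 44/69, so Flint binds and δ* = 43/65.

43/65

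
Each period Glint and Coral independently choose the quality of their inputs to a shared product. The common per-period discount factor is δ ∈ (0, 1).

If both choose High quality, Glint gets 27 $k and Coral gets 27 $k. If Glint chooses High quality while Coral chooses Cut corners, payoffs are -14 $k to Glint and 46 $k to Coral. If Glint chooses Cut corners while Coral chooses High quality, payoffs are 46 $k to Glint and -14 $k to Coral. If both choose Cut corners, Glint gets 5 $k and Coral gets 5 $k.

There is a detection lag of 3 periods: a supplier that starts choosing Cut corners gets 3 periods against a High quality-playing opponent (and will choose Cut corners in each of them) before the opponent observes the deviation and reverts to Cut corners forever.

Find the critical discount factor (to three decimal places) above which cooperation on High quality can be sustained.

The best deviation is to choose Cut corners for all 3 undetected periods, earning 46 each, then 5 forever once detected.
Deviation value: 46(1−δ^3)/(1−δ) + 5δ^3/(1−δ); cooperation value: 27/(1−δ).
IC: 27 ≥ 46(1−δ^3) + 5δ^3 = 46 − 41δ^3.
So δ^3 ≥ 19/41, giving δ ≥ (19/41)^(1/3) ≈ 0.774.

0.774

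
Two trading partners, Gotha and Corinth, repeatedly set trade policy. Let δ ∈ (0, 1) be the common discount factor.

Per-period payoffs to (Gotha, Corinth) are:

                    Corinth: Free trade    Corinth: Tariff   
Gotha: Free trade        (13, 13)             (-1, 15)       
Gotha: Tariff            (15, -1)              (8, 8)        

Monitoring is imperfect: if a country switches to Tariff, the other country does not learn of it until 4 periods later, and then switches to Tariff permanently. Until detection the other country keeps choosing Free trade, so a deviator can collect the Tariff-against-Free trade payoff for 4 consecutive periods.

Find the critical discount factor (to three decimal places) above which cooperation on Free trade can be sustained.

The best deviation is to choose Tariff for all 4 undetected periods, earning 15 each, then 8 forever once detected.
Deviation value: 15(1−δ^4)/(1−δ) + 8δ^4/(1−δ); cooperation value: 13/(1−δ).
IC: 13 ≥ 15(1−δ^4) + 8δ^4 = 15 − 7δ^4.
So δ^4 ≥ 2/7, giving δ ≥ (2/7)^(1/4) ≈ 0.731.

0.731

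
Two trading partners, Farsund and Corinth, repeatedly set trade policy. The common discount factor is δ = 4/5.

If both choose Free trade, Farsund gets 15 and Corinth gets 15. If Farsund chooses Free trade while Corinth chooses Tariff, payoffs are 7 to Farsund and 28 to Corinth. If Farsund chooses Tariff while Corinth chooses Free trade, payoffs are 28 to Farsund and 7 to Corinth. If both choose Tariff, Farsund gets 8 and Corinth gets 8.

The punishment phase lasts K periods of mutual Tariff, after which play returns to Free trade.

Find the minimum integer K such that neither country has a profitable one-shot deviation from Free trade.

No profitable deviation requires (15−8)(δ+…+δ^K) ≥ 28−15, i.e. δ+…+δ^K ≥ 13/7 ≈ 1.8571.
With δ = 4/5, the partial sums are K=1: 0.8000, K=2: 1.4400, K=3: 1.9520.
K = 3 is the first length at which the sum reaches 1.8571.

3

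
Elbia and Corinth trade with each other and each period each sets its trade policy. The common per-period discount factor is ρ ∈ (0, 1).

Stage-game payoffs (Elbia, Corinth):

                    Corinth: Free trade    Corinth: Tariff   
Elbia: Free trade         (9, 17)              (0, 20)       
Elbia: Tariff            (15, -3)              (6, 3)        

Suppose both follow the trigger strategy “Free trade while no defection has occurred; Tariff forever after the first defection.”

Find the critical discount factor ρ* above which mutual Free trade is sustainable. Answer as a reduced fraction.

2/3

Elbia: cooperation gives 9 each period; deviation gives 15 once then 6 forever.
  9/(1−ρ) ≥ 15 + 6ρ/(1−ρ) ⇒ ρ ≥ 6/9 = 2/3.
Corinth: cooperation gives 17 each period; deviation gives 20 once then 3 forever.
  ρ ≥ 3/17.
Both must hold, so the binding constraint is Elbia's: ρ ≥ 2/3.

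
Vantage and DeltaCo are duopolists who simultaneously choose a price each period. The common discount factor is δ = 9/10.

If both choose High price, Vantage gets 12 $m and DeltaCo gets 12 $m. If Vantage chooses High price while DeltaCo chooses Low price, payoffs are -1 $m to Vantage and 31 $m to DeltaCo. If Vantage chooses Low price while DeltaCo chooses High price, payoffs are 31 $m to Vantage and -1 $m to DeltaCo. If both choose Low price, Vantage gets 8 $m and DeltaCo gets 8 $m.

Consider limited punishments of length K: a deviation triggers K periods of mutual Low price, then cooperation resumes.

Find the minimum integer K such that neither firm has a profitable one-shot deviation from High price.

IC: δ(1−δ^K)/(1−δ) ≥ (31−12)/(12−8) = 19/4.
With δ = 9/10: need 1 − δ^K ≥ 19/4·(1−9/10)/(9/10), i.e. δ^K ≤ 0.4722.
Since (9/10)^7 = 0.4783 and (9/10)^8 = 0.4305, the smallest such K is 8.

8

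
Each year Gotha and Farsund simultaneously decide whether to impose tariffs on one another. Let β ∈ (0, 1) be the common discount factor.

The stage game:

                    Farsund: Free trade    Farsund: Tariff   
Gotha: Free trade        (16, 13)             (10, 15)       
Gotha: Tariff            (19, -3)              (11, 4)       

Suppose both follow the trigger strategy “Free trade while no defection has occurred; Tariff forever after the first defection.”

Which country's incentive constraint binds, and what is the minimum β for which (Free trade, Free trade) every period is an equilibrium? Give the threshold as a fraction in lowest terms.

Gotha; β ≥ 3/8

Gotha: cooperation gives 16 each period; deviation gives 19 once then 11 forever.
  16/(1−β) ≥ 19 + 11β/(1−β) ⇒ β ≥ 3/8.
Farsund: cooperation gives 13 each period; deviation gives 15 once then 4 forever.
  β ≥ 2/11.
Both must hold, so the binding constraint is Gotha's: β ≥ 3/8.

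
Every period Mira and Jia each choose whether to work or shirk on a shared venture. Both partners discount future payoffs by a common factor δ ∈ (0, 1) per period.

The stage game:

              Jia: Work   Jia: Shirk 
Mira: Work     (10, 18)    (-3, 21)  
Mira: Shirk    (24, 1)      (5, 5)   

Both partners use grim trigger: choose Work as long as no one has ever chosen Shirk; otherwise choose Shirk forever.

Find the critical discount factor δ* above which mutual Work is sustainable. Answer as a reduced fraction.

Mira's threshold: (24−10)/(24−5) = 14/19.
Jia's threshold: (21−18)/(21−5) = 3/16.
14/19 > 3/16, so Mira binds and δ* = 14/19.

14/19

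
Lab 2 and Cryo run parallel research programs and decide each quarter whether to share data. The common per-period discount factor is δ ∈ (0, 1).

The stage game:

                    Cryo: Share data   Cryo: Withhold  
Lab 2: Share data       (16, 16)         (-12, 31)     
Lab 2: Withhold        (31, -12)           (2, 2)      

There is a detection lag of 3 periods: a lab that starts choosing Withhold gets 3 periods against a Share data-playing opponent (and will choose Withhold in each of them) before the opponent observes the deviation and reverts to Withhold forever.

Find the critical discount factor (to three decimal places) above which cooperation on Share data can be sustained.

0.803

The best deviation is to choose Withhold for all 3 undetected periods, earning 31 each, then 2 forever once detected.
Deviation value: 31(1−δ^3)/(1−δ) + 2δ^3/(1−δ); cooperation value: 16/(1−δ).
IC: 16 ≥ 31(1−δ^3) + 2δ^3 = 31 − 29δ^3.
So δ^3 ≥ 15/29, giving δ ≥ (15/29)^(1/3) ≈ 0.803.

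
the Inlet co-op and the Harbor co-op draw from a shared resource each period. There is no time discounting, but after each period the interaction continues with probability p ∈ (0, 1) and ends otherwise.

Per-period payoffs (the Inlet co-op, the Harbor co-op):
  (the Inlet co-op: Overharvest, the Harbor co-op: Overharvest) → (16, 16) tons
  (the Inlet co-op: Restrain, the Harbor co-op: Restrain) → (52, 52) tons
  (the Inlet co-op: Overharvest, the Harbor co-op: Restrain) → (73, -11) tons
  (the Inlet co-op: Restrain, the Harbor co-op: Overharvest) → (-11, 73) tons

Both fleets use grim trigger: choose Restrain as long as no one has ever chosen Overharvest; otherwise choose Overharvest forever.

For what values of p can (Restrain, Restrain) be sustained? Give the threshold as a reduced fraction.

With no time discounting, the continuation probability p plays the role of the discount factor.
Grim-trigger IC: 52/(1−p) ≥ 73 + 16p/(1−p) ⇒ p ≥ (73−52)/(73−16) = 7/19.

7/19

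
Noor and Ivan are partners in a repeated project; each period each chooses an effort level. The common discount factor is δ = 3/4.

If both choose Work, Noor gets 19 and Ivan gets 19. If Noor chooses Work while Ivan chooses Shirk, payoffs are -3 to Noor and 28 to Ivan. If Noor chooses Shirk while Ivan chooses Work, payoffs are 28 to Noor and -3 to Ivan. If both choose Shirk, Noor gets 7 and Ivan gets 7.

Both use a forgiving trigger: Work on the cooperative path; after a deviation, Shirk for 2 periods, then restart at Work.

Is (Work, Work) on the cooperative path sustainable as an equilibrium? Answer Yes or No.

Yes

Comparing payoff streams over the 3 periods until play realigns: cooperate → 19(1+δ+…+δ^2); deviate → 28 + 7(δ+…+δ^2).
Cooperation is sustained iff (19−7)(δ+…+δ^2) ≥ 28−19.
δ+…+δ^2 = 3/4·(1−(3/4)^2)/(1−3/4) = 1.3125, and (28−19)/(19−7) = 0.7500.
1.3125 ≥ 0.7500, so cooperation is sustainable.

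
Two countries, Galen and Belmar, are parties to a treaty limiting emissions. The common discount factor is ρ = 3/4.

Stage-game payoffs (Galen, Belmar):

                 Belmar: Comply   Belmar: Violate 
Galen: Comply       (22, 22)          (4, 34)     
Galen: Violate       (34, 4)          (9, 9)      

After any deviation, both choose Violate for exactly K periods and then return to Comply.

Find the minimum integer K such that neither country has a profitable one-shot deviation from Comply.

Need Σ_{k=1}^{K} ρ^k ≥ (34−22)/(22−9) = 0.9231 at ρ = 3/4.
At K = 1 the sum is 0.7500 < 0.9231; at K = 2 it is 1.3125 ≥ 0.9231.
So the minimum punishment length is K = 2.

2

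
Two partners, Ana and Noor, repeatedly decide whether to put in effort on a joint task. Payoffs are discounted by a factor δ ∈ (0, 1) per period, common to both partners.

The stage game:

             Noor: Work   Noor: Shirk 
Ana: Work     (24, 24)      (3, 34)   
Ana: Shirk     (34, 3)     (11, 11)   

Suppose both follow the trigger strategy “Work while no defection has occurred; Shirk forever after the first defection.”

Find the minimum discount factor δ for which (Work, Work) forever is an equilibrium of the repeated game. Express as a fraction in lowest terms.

10/23

One-period gain from deviating is 34 − 24 = 10. The loss is 24 − 11 = 13 in every subsequent period, with present value 13·δ/(1−δ).
Deviation is unprofitable when 13·δ/(1−δ) ≥ 10, i.e. δ/(1−δ) ≥ 10/13.
Equivalently δ ≥ 10/(10+13) = 10/23.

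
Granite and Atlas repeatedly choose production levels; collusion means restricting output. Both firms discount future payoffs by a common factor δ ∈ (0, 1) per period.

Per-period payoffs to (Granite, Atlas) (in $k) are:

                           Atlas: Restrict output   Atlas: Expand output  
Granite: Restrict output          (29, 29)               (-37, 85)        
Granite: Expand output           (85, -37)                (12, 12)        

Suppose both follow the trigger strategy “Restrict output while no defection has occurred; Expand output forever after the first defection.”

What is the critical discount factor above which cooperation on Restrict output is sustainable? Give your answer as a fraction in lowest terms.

56/73

29/(1−δ) ≥ 85 + 12δ/(1−δ)
29 ≥ 85 − 73δ
δ ≥ 56/73.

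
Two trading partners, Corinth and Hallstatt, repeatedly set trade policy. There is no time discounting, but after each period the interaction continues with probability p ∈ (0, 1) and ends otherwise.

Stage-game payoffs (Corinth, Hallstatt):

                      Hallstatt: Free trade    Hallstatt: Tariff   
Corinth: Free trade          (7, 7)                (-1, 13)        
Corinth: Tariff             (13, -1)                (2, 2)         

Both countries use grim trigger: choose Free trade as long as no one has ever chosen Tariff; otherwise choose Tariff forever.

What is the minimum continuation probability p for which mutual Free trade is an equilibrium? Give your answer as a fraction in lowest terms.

Expected cooperation value is 7 + p·7 + p²·7 + … = 7/(1−p); deviation gives 13 + p·2/(1−p).
7 ≥ 13(1−p) + 2p ⇒ 11p ≥ 6 ⇒ p ≥ 6/11.

6/11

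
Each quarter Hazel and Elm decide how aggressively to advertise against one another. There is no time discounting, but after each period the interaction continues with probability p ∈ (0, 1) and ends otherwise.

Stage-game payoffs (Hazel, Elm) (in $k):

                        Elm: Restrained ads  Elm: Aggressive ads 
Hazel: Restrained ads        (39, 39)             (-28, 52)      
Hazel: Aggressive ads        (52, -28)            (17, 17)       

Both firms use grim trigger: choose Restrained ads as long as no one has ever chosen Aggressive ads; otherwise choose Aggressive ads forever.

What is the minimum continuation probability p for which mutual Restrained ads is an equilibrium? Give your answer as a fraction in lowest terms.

With no time discounting, the continuation probability p plays the role of the discount factor.
Grim-trigger IC: 39/(1−p) ≥ 52 + 17p/(1−p) ⇒ p ≥ (52−39)/(52−17) = 13/35.

13/35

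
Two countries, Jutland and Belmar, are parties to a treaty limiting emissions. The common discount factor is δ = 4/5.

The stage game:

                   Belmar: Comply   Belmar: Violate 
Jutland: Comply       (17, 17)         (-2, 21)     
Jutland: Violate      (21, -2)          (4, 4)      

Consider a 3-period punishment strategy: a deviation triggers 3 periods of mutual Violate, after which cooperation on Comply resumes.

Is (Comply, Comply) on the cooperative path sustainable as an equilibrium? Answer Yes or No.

Yes

A one-shot deviation gives 21 now, then 4 for 3 periods, then back to 17.
Gain from deviating: (21−17) today; loss: (17−4) in each of the next 3 periods.
No-deviation condition: (17−4)(δ+…+δ^3) ≥ 21−17, i.e. δ+…+δ^3 ≥ 4/13.
At δ = 4/5: δ+…+δ^3 = 1.9520 ≥ 0.3077.
So cooperation is sustainable.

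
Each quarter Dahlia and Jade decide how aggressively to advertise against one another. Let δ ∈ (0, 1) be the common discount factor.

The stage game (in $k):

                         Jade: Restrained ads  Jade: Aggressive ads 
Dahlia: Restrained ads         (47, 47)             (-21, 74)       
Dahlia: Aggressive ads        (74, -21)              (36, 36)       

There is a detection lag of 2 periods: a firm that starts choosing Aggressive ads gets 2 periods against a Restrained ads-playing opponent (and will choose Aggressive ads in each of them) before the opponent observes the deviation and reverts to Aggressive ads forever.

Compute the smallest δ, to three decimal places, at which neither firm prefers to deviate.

0.843

A deviator earns 74 for 2 periods, then 36 forever; cooperating earns 47 forever. Multiplying the IC by (1−δ):
47 ≥ 74(1−δ^2) + 36δ^2, so 38·δ^2 ≥ 27 and δ^2 ≥ 27/38.
δ ≥ (27/38)^(1/2) ≈ 0.843.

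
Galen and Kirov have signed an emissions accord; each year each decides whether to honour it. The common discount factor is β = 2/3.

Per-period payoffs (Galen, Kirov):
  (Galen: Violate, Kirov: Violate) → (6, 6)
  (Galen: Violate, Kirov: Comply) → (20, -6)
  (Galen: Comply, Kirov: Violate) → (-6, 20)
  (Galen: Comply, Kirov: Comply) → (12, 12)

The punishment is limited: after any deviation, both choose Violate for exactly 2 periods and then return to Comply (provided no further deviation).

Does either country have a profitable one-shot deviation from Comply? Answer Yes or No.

Yes

IC: β+…+β^2 ≥ (20−12)/(12−6) = 4/3.
At β = 2/3: partial sum = 1.1111 < 1.3333. Cooperation not sustainable.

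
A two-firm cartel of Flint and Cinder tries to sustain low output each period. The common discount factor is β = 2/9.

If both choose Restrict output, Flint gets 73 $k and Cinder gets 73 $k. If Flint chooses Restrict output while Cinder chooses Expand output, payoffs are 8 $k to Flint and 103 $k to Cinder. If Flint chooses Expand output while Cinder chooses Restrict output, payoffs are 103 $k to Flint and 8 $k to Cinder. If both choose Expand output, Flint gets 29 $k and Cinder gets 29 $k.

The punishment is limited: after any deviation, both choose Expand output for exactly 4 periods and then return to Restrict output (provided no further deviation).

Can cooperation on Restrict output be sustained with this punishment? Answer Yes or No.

No

A one-shot deviation gives 103 now, then 29 for 4 periods, then back to 73.
Gain from deviating: (103−73) today; loss: (73−29) in each of the next 4 periods.
No-deviation condition: (73−29)(β+…+β^4) ≥ 103−73, i.e. β+…+β^4 ≥ 15/22.
At β = 2/9: β+…+β^4 = 0.2850 < 0.6818.
So cooperation is not sustainable.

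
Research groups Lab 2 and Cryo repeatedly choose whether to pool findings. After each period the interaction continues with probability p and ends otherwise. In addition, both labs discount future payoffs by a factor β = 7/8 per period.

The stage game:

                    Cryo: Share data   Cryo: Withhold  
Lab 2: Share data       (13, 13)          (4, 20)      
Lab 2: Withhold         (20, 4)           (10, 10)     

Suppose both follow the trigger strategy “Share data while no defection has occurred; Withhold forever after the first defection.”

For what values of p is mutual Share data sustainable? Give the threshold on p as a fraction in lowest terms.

Expected continuation weight on next period's payoff is β·p = 7/8·p, which plays the role of the discount factor.
Cooperation requires 7/8·p ≥ (20−13)/(20−10) = 7/10, hence p ≥ 4/5.

4/5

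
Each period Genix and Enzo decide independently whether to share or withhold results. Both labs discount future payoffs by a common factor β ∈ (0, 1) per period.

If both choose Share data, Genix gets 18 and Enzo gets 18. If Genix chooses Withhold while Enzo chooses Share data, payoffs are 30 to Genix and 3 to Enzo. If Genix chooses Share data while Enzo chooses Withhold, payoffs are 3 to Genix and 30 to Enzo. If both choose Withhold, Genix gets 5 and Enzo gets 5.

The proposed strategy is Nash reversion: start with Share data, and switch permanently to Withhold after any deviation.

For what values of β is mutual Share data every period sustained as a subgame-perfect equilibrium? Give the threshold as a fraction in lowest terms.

Cooperation forever yields 18 each period: 18/(1−β).
Deviating yields 30 once, then 5 forever: 30 + 5β/(1−β).
No profitable deviation requires 18/(1−β) ≥ 30 + 5β/(1−β).
Multiplying by (1−β): 18 ≥ 30(1−β) + 5β = 30 − 25β.
So 25β ≥ 12, i.e. β ≥ 12/25.

12/25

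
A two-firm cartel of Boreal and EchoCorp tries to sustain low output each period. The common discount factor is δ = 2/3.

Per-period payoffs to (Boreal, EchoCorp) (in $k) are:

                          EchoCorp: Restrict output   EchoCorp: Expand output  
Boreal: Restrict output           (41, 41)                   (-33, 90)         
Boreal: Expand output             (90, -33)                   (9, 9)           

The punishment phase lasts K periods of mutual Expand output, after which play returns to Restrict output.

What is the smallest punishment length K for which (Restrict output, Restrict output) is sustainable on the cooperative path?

IC: δ(1−δ^K)/(1−δ) ≥ (90−41)/(41−9) = 49/32.
With δ = 2/3: need 1 − δ^K ≥ 49/32·(1−2/3)/(2/3), i.e. δ^K ≤ 0.2344.
Since (2/3)^3 = 0.2963 and (2/3)^4 = 0.1975, the smallest such K is 4.

4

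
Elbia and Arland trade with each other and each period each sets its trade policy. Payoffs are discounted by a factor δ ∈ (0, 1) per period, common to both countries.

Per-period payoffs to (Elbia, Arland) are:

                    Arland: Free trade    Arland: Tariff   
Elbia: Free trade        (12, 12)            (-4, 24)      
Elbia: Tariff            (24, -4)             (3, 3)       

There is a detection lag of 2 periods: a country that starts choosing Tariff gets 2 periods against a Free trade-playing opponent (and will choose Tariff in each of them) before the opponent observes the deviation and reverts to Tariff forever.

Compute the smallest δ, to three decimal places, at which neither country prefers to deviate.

0.756

Deviating for the 2 undetected periods gains 24−12 = 12 per period over cooperation, then loses 12−3 = 9 per period forever once punishment starts.
Gain: 12(1 + δ + … + δ^1); loss: 9·δ^2/(1−δ).
No profitable deviation ⇔ 12(1−δ^2) ≤ 9·δ^2, i.e. δ^2 ≥ 12/(12+9) = 4/7.
Hence δ ≥ (4/7)^(1/2) ≈ 0.756.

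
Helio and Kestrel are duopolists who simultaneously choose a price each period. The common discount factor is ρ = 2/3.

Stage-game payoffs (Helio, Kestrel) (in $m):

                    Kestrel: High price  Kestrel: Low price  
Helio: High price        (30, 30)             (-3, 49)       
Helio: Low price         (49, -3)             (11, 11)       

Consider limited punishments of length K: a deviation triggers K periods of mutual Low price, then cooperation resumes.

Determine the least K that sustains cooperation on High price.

2

No profitable deviation requires (30−11)(ρ+…+ρ^K) ≥ 49−30, i.e. ρ+…+ρ^K ≥ 1 ≈ 1.0000.
With ρ = 2/3, the partial sums are K=1: 0.6667, K=2: 1.1111.
K = 2 is the first length at which the sum reaches 1.0000.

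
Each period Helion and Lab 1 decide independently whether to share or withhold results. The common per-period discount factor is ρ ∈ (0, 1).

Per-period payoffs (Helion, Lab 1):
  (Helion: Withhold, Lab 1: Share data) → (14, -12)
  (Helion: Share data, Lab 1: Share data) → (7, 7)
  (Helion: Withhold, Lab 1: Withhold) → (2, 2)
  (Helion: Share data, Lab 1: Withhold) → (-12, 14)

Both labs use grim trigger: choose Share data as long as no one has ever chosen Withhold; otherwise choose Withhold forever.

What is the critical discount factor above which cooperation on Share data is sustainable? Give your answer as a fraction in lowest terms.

7/12

Cooperation forever yields 7 each period: 7/(1−ρ).
Deviating yields 14 once, then 2 forever: 14 + 2ρ/(1−ρ).
No profitable deviation requires 7/(1−ρ) ≥ 14 + 2ρ/(1−ρ).
Multiplying by (1−ρ): 7 ≥ 14(1−ρ) + 2ρ = 14 − 12ρ.
So 12ρ ≥ 7, i.e. ρ ≥ 7/12.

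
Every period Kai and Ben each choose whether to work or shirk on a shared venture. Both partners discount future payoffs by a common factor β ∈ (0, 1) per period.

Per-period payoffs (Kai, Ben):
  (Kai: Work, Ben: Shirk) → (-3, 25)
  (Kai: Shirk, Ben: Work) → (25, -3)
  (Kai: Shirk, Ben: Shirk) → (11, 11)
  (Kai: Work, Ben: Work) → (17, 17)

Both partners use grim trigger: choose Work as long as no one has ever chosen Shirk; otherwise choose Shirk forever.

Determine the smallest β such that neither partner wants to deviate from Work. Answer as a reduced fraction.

Cooperation forever yields 17 each period: 17/(1−β).
Deviating yields 25 once, then 11 forever: 25 + 11β/(1−β).
No profitable deviation requires 17/(1−β) ≥ 25 + 11β/(1−β).
Multiplying by (1−β): 17 ≥ 25(1−β) + 11β = 25 − 14β.
So 14β ≥ 8, i.e. β ≥ 8/14 = 4/7.

4/7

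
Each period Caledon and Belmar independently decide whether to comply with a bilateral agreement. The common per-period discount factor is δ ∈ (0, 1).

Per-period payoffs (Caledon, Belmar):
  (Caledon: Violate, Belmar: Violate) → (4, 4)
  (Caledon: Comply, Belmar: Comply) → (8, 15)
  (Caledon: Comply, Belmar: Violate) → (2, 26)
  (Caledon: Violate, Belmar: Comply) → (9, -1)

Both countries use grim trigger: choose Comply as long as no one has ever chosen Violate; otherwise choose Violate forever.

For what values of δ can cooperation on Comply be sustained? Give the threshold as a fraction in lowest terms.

Caledon: cooperation gives 8 each period; deviation gives 9 once then 4 forever.
  8/(1−δ) ≥ 9 + 4δ/(1−δ) ⇒ δ ≥ 1/5.
Belmar: cooperation gives 15 each period; deviation gives 26 once then 4 forever.
  δ ≥ 11/22 = 1/2.
Both must hold, so the binding constraint is Belmar's: δ ≥ 1/2.

1/2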